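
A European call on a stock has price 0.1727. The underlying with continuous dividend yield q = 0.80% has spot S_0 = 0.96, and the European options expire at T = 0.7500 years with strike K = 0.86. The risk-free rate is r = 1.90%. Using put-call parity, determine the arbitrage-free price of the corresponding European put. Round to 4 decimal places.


Answer: Put price = 0.0663

Derivation:
Put-call parity: C - P = S_0 * exp(-qT) - K * exp(-rT).
S_0 * exp(-qT) = 0.9600 * 0.99401796 = 0.95425725
K * exp(-rT) = 0.8600 * 0.98585105 = 0.84783190
P = C - S*exp(-qT) + K*exp(-rT)
P = 0.1727 - 0.95425725 + 0.84783190 = 0.0663


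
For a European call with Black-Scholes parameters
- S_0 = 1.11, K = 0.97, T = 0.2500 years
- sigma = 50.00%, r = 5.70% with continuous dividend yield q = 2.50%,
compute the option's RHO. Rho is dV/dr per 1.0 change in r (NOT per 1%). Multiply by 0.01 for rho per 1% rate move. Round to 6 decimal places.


d1 = 0.6962768912; d2 = 0.4462768912
phi(d1) = 0.3130666137; exp(-qT) = 0.9937694906; exp(-rT) = 0.9858510507
N(d2) = 0.6723013767
Rho = K*T*exp(-rT)*N(d2) = 0.9700 * 0.2500 * 0.9858510507 * 0.6723013767 = 0.160726

Answer: Rho = 0.160726


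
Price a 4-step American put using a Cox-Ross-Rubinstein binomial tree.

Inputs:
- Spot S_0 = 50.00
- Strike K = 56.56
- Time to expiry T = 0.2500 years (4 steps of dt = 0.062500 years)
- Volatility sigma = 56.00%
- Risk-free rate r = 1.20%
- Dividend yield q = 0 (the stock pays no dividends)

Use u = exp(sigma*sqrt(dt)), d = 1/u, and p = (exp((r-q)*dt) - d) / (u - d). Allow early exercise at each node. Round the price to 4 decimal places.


dt = T/N = 0.062500
u = exp(sigma*sqrt(dt)) = 1.150274; d = 1/u = 0.869358
p = (exp((r-q)*dt) - d) / (u - d) = 0.467728
Discount per step: exp(-r*dt) = 0.999250
Stock lattice S(k, i) with i counting down-moves:
  k=0: S(0,0) = 50.0000
  k=1: S(1,0) = 57.5137; S(1,1) = 43.4679
  k=2: S(2,0) = 66.1565; S(2,1) = 50.0000; S(2,2) = 37.7892
  k=3: S(3,0) = 76.0981; S(3,1) = 57.5137; S(3,2) = 43.4679; S(3,3) = 32.8523
  k=4: S(4,0) = 87.5336; S(4,1) = 66.1565; S(4,2) = 50.0000; S(4,3) = 37.7892; S(4,4) = 28.5605
Terminal payoffs V(N, i) = max(K - S_T, 0):
  V(4,0) = 0.000000; V(4,1) = 0.000000; V(4,2) = 6.560000; V(4,3) = 18.770813; V(4,4) = 27.999547
Backward induction: V(k, i) = exp(-r*dt) * [p * V(k+1, i) + (1-p) * V(k+1, i+1)]; then take max(V_cont, immediate exercise) for American.
  V(3,0) = exp(-r*dt) * [p*0.000000 + (1-p)*0.000000] = 0.000000; exercise = 0.000000; V(3,0) = max -> 0.000000
  V(3,1) = exp(-r*dt) * [p*0.000000 + (1-p)*6.560000] = 3.489087; exercise = 0.000000; V(3,1) = max -> 3.489087
  V(3,2) = exp(-r*dt) * [p*6.560000 + (1-p)*18.770813] = 13.049684; exercise = 13.092088; V(3,2) = max -> 13.092088
  V(3,3) = exp(-r*dt) * [p*18.770813 + (1-p)*27.999547] = 23.665255; exercise = 23.707659; V(3,3) = max -> 23.707659
  V(2,0) = exp(-r*dt) * [p*0.000000 + (1-p)*3.489087] = 1.855751; exercise = 0.000000; V(2,0) = max -> 1.855751
  V(2,1) = exp(-r*dt) * [p*3.489087 + (1-p)*13.092088] = 8.594049; exercise = 6.560000; V(2,1) = max -> 8.594049
  V(2,2) = exp(-r*dt) * [p*13.092088 + (1-p)*23.707659] = 18.728409; exercise = 18.770813; V(2,2) = max -> 18.770813
  V(1,0) = exp(-r*dt) * [p*1.855751 + (1-p)*8.594049] = 5.438279; exercise = 0.000000; V(1,0) = max -> 5.438279
  V(1,1) = exp(-r*dt) * [p*8.594049 + (1-p)*18.770813] = 14.000352; exercise = 13.092088; V(1,1) = max -> 14.000352
  V(0,0) = exp(-r*dt) * [p*5.438279 + (1-p)*14.000352] = 9.988138; exercise = 6.560000; V(0,0) = max -> 9.988138

Answer: Price = V(0,0) = 9.9881


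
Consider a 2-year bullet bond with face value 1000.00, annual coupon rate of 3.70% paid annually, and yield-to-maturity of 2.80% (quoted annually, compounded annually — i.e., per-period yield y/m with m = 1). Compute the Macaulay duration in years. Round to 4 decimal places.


Coupon per period c = face * coupon_rate / m = 37.000000
Periods per year m = 1; per-period yield y/m = 0.028000
Number of cashflows N = 2
Cashflows (t years, CF_t, discount factor 1/(1+y/m)^(m*t), PV):
  t = 1.0000: CF_t = 37.000000, DF = 0.972763, PV = 35.992218
  t = 2.0000: CF_t = 1037.000000, DF = 0.946267, PV = 981.279050
Price P = sum_t PV_t = 1017.271268
Macaulay numerator sum_t t * PV_t:
  t * PV_t at t = 1.0000: 35.992218
  t * PV_t at t = 2.0000: 1962.558101
Macaulay duration D = (sum_t t * PV_t) / P = 1998.550319 / 1017.271268 = 1.964619

Answer: Macaulay duration = 1.9646 years


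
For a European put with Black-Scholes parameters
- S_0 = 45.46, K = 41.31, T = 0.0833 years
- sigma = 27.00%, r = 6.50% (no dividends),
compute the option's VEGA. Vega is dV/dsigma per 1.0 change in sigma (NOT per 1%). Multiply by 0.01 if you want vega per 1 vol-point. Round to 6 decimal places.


Answer: Vega = 2.141723

Derivation:
d1 = 1.3368846227; d2 = 1.2589579264
phi(d1) = 0.1632342847; exp(-qT) = 1.0000000000; exp(-rT) = 0.9946001320
Vega = S * exp(-qT) * phi(d1) * sqrt(T) = 45.4600 * 1.0000000000 * 0.1632342847 * 0.2886173938 = 2.141723


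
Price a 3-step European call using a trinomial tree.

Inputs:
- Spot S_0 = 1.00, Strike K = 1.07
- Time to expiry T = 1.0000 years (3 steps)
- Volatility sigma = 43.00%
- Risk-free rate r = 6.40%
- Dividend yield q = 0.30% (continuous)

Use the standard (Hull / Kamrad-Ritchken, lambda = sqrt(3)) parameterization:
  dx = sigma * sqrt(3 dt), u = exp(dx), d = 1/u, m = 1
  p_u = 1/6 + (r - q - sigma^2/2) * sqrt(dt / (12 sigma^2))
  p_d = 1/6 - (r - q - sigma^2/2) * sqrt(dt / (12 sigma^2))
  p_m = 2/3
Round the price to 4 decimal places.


dt = T/N = 0.333333; dx = sigma*sqrt(3*dt) = 0.430000
u = exp(dx) = 1.537258; d = 1/u = 0.650509
p_u = 0.154477, p_m = 0.666667, p_d = 0.178857
Discount per step: exp(-r*dt) = 0.978893
Stock lattice S(k, j) with j the centered position index:
  k=0: S(0,+0) = 1.0000
  k=1: S(1,-1) = 0.6505; S(1,+0) = 1.0000; S(1,+1) = 1.5373
  k=2: S(2,-2) = 0.4232; S(2,-1) = 0.6505; S(2,+0) = 1.0000; S(2,+1) = 1.5373; S(2,+2) = 2.3632
  k=3: S(3,-3) = 0.2753; S(3,-2) = 0.4232; S(3,-1) = 0.6505; S(3,+0) = 1.0000; S(3,+1) = 1.5373; S(3,+2) = 2.3632; S(3,+3) = 3.6328
Terminal payoffs V(N, j) = max(S_T - K, 0):
  V(3,-3) = 0.000000; V(3,-2) = 0.000000; V(3,-1) = 0.000000; V(3,+0) = 0.000000; V(3,+1) = 0.467258; V(3,+2) = 1.293161; V(3,+3) = 2.562787
Backward induction: V(k, j) = exp(-r*dt) * [p_u * V(k+1, j+1) + p_m * V(k+1, j) + p_d * V(k+1, j-1)]
  V(2,-2) = exp(-r*dt) * [p_u*0.000000 + p_m*0.000000 + p_d*0.000000] = 0.000000
  V(2,-1) = exp(-r*dt) * [p_u*0.000000 + p_m*0.000000 + p_d*0.000000] = 0.000000
  V(2,+0) = exp(-r*dt) * [p_u*0.467258 + p_m*0.000000 + p_d*0.000000] = 0.070657
  V(2,+1) = exp(-r*dt) * [p_u*1.293161 + p_m*0.467258 + p_d*0.000000] = 0.500477
  V(2,+2) = exp(-r*dt) * [p_u*2.562787 + p_m*1.293161 + p_d*0.467258] = 1.313253
  V(1,-1) = exp(-r*dt) * [p_u*0.070657 + p_m*0.000000 + p_d*0.000000] = 0.010684
  V(1,+0) = exp(-r*dt) * [p_u*0.500477 + p_m*0.070657 + p_d*0.000000] = 0.121790
  V(1,+1) = exp(-r*dt) * [p_u*1.313253 + p_m*0.500477 + p_d*0.070657] = 0.537564
  V(0,+0) = exp(-r*dt) * [p_u*0.537564 + p_m*0.121790 + p_d*0.010684] = 0.162639

Answer: Price = V(0,0) = 0.1626


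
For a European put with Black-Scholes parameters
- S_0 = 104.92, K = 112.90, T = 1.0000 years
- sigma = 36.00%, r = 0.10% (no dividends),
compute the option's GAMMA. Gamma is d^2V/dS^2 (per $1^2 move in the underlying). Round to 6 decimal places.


Answer: Gamma = 0.010560

Derivation:
d1 = -0.0208453227; d2 = -0.3808453227
phi(d1) = 0.3988556141; exp(-qT) = 1.0000000000; exp(-rT) = 0.9990004998
Gamma = exp(-qT) * phi(d1) / (S * sigma * sqrt(T)) = 1.0000000000 * 0.3988556141 / (104.9200 * 0.3600 * 1.0000000000) = 0.010560


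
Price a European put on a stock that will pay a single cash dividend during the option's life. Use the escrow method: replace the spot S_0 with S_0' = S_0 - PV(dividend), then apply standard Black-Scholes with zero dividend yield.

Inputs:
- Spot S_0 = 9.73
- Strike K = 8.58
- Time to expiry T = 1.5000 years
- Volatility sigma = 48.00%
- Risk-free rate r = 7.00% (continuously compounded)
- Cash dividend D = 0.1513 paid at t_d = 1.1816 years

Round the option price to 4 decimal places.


Answer: Price = 1.1983

Derivation:
PV(D) = D * exp(-r * t_d) = 0.1513 * 0.92061625 = 0.13928924
S_0' = S_0 - PV(D) = 9.7300 - 0.13928924 = 9.59071076
d1 = (ln(S_0'/K) + (r + sigma^2/2)*T) / (sigma*sqrt(T)) = 0.66197645
d2 = d1 - sigma*sqrt(T) = 0.07409891
exp(-rT) = 0.90032452
N(-d1) = 0.25399316; N(-d2) = 0.47046584
P = K * exp(-rT) * N(-d2) - S_0' * N(-d1) = 8.5800 * 0.90032452 * 0.47046584 - 9.59071076 * 0.25399316 = 1.1983


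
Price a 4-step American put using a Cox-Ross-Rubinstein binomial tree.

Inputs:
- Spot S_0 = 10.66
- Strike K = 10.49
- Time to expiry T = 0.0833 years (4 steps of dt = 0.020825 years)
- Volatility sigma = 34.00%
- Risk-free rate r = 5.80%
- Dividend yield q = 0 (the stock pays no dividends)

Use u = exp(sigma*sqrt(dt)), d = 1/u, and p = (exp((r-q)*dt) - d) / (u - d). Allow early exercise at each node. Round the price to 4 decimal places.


Answer: Price = V(0,0) = 0.3147

Derivation:
dt = T/N = 0.020825
u = exp(sigma*sqrt(dt)) = 1.050289; d = 1/u = 0.952119
p = (exp((r-q)*dt) - d) / (u - d) = 0.500047
Discount per step: exp(-r*dt) = 0.998793
Stock lattice S(k, i) with i counting down-moves:
  k=0: S(0,0) = 10.6600
  k=1: S(1,0) = 11.1961; S(1,1) = 10.1496
  k=2: S(2,0) = 11.7591; S(2,1) = 10.6600; S(2,2) = 9.6636
  k=3: S(3,0) = 12.3505; S(3,1) = 11.1961; S(3,2) = 10.1496; S(3,3) = 9.2009
  k=4: S(4,0) = 12.9715; S(4,1) = 11.7591; S(4,2) = 10.6600; S(4,3) = 9.6636; S(4,4) = 8.7604
Terminal payoffs V(N, i) = max(K - S_T, 0):
  V(4,0) = 0.000000; V(4,1) = 0.000000; V(4,2) = 0.000000; V(4,3) = 0.826378; V(4,4) = 1.729626
Backward induction: V(k, i) = exp(-r*dt) * [p * V(k+1, i) + (1-p) * V(k+1, i+1)]; then take max(V_cont, immediate exercise) for American.
  V(3,0) = exp(-r*dt) * [p*0.000000 + (1-p)*0.000000] = 0.000000; exercise = 0.000000; V(3,0) = max -> 0.000000
  V(3,1) = exp(-r*dt) * [p*0.000000 + (1-p)*0.000000] = 0.000000; exercise = 0.000000; V(3,1) = max -> 0.000000
  V(3,2) = exp(-r*dt) * [p*0.000000 + (1-p)*0.826378] = 0.412651; exercise = 0.340408; V(3,2) = max -> 0.412651
  V(3,3) = exp(-r*dt) * [p*0.826378 + (1-p)*1.729626] = 1.276417; exercise = 1.289079; V(3,3) = max -> 1.289079
  V(2,0) = exp(-r*dt) * [p*0.000000 + (1-p)*0.000000] = 0.000000; exercise = 0.000000; V(2,0) = max -> 0.000000
  V(2,1) = exp(-r*dt) * [p*0.000000 + (1-p)*0.412651] = 0.206057; exercise = 0.000000; V(2,1) = max -> 0.206057
  V(2,2) = exp(-r*dt) * [p*0.412651 + (1-p)*1.289079] = 0.849797; exercise = 0.826378; V(2,2) = max -> 0.849797
  V(1,0) = exp(-r*dt) * [p*0.000000 + (1-p)*0.206057] = 0.102894; exercise = 0.000000; V(1,0) = max -> 0.102894
  V(1,1) = exp(-r*dt) * [p*0.206057 + (1-p)*0.849797] = 0.527259; exercise = 0.340408; V(1,1) = max -> 0.527259
  V(0,0) = exp(-r*dt) * [p*0.102894 + (1-p)*0.527259] = 0.314676; exercise = 0.000000; V(0,0) = max -> 0.314676


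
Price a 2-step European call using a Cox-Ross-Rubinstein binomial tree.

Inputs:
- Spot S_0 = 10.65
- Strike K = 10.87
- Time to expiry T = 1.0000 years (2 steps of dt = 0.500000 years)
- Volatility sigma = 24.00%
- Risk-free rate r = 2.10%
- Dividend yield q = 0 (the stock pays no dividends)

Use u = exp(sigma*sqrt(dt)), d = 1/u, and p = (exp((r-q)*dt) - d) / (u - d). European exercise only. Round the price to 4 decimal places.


Answer: Price = V(0,0) = 0.9548

Derivation:
dt = T/N = 0.500000
u = exp(sigma*sqrt(dt)) = 1.184956; d = 1/u = 0.843913
p = (exp((r-q)*dt) - d) / (u - d) = 0.488625
Discount per step: exp(-r*dt) = 0.989555
Stock lattice S(k, i) with i counting down-moves:
  k=0: S(0,0) = 10.6500
  k=1: S(1,0) = 12.6198; S(1,1) = 8.9877
  k=2: S(2,0) = 14.9539; S(2,1) = 10.6500; S(2,2) = 7.5848
Terminal payoffs V(N, i) = max(S_T - K, 0):
  V(2,0) = 4.083885; V(2,1) = 0.000000; V(2,2) = 0.000000
Backward induction: V(k, i) = exp(-r*dt) * [p * V(k+1, i) + (1-p) * V(k+1, i+1)].
  V(1,0) = exp(-r*dt) * [p*4.083885 + (1-p)*0.000000] = 1.974646
  V(1,1) = exp(-r*dt) * [p*0.000000 + (1-p)*0.000000] = 0.000000
  V(0,0) = exp(-r*dt) * [p*1.974646 + (1-p)*0.000000] = 0.954784


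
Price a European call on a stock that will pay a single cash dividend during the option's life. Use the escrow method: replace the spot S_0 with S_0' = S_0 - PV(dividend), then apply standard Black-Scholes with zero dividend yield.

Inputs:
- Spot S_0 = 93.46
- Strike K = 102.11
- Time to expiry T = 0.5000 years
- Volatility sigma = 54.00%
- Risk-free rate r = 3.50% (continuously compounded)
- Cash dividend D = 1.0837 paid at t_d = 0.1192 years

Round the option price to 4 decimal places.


PV(D) = D * exp(-r * t_d) = 1.0837 * 0.99583669 = 1.07918822
S_0' = S_0 - PV(D) = 93.4600 - 1.07918822 = 92.38081178
d1 = (ln(S_0'/K) + (r + sigma^2/2)*T) / (sigma*sqrt(T)) = -0.02548562
d2 = d1 - sigma*sqrt(T) = -0.40732329
exp(-rT) = 0.98265224
N(d1) = 0.48983381; N(d2) = 0.34188528
C = S_0' * N(d1) - K * exp(-rT) * N(d2) = 92.38081178 * 0.48983381 - 102.1100 * 0.98265224 * 0.34188528 = 10.9469

Answer: Price = 10.9469


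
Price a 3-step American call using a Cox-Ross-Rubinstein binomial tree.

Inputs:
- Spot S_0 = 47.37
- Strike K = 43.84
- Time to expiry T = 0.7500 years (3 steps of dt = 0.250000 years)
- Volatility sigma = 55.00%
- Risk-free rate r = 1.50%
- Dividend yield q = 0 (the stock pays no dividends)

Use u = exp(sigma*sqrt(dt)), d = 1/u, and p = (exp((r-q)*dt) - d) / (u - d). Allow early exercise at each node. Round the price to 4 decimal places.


Answer: Price = V(0,0) = 11.2858

Derivation:
dt = T/N = 0.250000
u = exp(sigma*sqrt(dt)) = 1.316531; d = 1/u = 0.759572
p = (exp((r-q)*dt) - d) / (u - d) = 0.438426
Discount per step: exp(-r*dt) = 0.996257
Stock lattice S(k, i) with i counting down-moves:
  k=0: S(0,0) = 47.3700
  k=1: S(1,0) = 62.3641; S(1,1) = 35.9809
  k=2: S(2,0) = 82.1042; S(2,1) = 47.3700; S(2,2) = 27.3301
  k=3: S(3,0) = 108.0927; S(3,1) = 62.3641; S(3,2) = 35.9809; S(3,3) = 20.7592
Terminal payoffs V(N, i) = max(S_T - K, 0):
  V(3,0) = 64.252692; V(3,1) = 18.524058; V(3,2) = 0.000000; V(3,3) = 0.000000
Backward induction: V(k, i) = exp(-r*dt) * [p * V(k+1, i) + (1-p) * V(k+1, i+1)]; then take max(V_cont, immediate exercise) for American.
  V(2,0) = exp(-r*dt) * [p*64.252692 + (1-p)*18.524058] = 38.428288; exercise = 38.264195; V(2,0) = max -> 38.428288
  V(2,1) = exp(-r*dt) * [p*18.524058 + (1-p)*0.000000] = 8.091024; exercise = 3.530000; V(2,1) = max -> 8.091024
  V(2,2) = exp(-r*dt) * [p*0.000000 + (1-p)*0.000000] = 0.000000; exercise = 0.000000; V(2,2) = max -> 0.000000
  V(1,0) = exp(-r*dt) * [p*38.428288 + (1-p)*8.091024] = 21.311590; exercise = 18.524058; V(1,0) = max -> 21.311590
  V(1,1) = exp(-r*dt) * [p*8.091024 + (1-p)*0.000000] = 3.534035; exercise = 0.000000; V(1,1) = max -> 3.534035
  V(0,0) = exp(-r*dt) * [p*21.311590 + (1-p)*3.534035] = 11.285770; exercise = 3.530000; V(0,0) = max -> 11.285770


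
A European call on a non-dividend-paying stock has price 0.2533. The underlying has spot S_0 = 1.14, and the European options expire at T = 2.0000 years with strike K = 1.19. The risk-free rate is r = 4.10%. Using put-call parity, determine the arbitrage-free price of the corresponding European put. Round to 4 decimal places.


Answer: Put price = 0.2096

Derivation:
Put-call parity: C - P = S_0 * exp(-qT) - K * exp(-rT).
S_0 * exp(-qT) = 1.1400 * 1.00000000 = 1.14000000
K * exp(-rT) = 1.1900 * 0.92127196 = 1.09631363
P = C - S*exp(-qT) + K*exp(-rT)
P = 0.2533 - 1.14000000 + 1.09631363 = 0.2096


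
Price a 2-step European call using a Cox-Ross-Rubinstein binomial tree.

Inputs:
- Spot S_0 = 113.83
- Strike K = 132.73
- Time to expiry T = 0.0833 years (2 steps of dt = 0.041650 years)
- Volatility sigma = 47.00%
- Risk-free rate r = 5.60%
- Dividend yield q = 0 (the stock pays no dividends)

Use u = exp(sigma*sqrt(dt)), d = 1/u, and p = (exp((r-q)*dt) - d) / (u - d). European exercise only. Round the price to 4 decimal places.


dt = T/N = 0.041650
u = exp(sigma*sqrt(dt)) = 1.100670; d = 1/u = 0.908537
p = (exp((r-q)*dt) - d) / (u - d) = 0.488192
Discount per step: exp(-r*dt) = 0.997670
Stock lattice S(k, i) with i counting down-moves:
  k=0: S(0,0) = 113.8300
  k=1: S(1,0) = 125.2893; S(1,1) = 103.4188
  k=2: S(2,0) = 137.9022; S(2,1) = 113.8300; S(2,2) = 93.9599
Terminal payoffs V(N, i) = max(S_T - K, 0):
  V(2,0) = 5.172157; V(2,1) = 0.000000; V(2,2) = 0.000000
Backward induction: V(k, i) = exp(-r*dt) * [p * V(k+1, i) + (1-p) * V(k+1, i+1)].
  V(1,0) = exp(-r*dt) * [p*5.172157 + (1-p)*0.000000] = 2.519125
  V(1,1) = exp(-r*dt) * [p*0.000000 + (1-p)*0.000000] = 0.000000
  V(0,0) = exp(-r*dt) * [p*2.519125 + (1-p)*0.000000] = 1.226952

Answer: Price = V(0,0) = 1.2270


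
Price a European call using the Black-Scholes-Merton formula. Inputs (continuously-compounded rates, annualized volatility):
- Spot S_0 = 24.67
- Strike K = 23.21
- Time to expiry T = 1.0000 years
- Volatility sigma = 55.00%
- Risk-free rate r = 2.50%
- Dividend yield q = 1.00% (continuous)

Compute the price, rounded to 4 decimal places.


Answer: Price = 6.0399

Derivation:
d1 = (ln(S/K) + (r - q + 0.5*sigma^2) * T) / (sigma * sqrt(T)) = 0.41319038
d2 = d1 - sigma * sqrt(T) = -0.13680962
exp(-rT) = 0.97530991; exp(-qT) = 0.99004983
C = S_0 * exp(-qT) * N(d1) - K * exp(-rT) * N(d2)
N(d1) = 0.66026643; N(d2) = 0.44559064
C = 24.6700 * 0.99004983 * 0.66026643 - 23.2100 * 0.97530991 * 0.44559064 = 6.0399


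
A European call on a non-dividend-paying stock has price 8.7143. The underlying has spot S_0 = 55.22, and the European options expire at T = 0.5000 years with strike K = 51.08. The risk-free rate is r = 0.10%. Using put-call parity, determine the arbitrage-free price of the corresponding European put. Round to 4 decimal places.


Answer: Put price = 4.5488

Derivation:
Put-call parity: C - P = S_0 * exp(-qT) - K * exp(-rT).
S_0 * exp(-qT) = 55.2200 * 1.00000000 = 55.22000000
K * exp(-rT) = 51.0800 * 0.99950012 = 51.05446638
P = C - S*exp(-qT) + K*exp(-rT)
P = 8.7143 - 55.22000000 + 51.05446638 = 4.5488


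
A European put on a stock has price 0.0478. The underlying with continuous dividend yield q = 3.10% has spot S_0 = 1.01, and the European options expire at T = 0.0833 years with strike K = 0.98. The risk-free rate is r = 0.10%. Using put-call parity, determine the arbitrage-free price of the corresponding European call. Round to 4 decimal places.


Put-call parity: C - P = S_0 * exp(-qT) - K * exp(-rT).
S_0 * exp(-qT) = 1.0100 * 0.99742103 = 1.00739524
K * exp(-rT) = 0.9800 * 0.99991670 = 0.97991837
C = P + S*exp(-qT) - K*exp(-rT)
C = 0.0478 + 1.00739524 - 0.97991837 = 0.0753

Answer: Call price = 0.0753


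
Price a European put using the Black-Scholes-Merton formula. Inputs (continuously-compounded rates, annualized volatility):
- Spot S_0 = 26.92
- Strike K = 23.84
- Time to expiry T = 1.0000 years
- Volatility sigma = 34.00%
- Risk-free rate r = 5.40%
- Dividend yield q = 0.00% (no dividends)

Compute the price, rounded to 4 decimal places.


Answer: Price = 1.6048

Derivation:
d1 = (ln(S/K) + (r - q + 0.5*sigma^2) * T) / (sigma * sqrt(T)) = 0.68619018
d2 = d1 - sigma * sqrt(T) = 0.34619018
exp(-rT) = 0.94743211; exp(-qT) = 1.00000000
P = K * exp(-rT) * N(-d2) - S_0 * exp(-qT) * N(-d1)
N(-d1) = 0.24629659; N(-d2) = 0.36459990
P = 23.8400 * 0.94743211 * 0.36459990 - 26.9200 * 1.00000000 * 0.24629659 = 1.6048


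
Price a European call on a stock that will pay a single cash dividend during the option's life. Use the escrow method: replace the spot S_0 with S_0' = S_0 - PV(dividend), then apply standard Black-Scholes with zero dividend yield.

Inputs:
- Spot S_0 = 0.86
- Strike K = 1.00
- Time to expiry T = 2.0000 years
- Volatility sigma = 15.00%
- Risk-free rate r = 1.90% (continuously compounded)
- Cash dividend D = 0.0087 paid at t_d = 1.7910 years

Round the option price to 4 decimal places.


Answer: Price = 0.0335

Derivation:
PV(D) = D * exp(-r * t_d) = 0.0087 * 0.96654347 = 0.00840893
S_0' = S_0 - PV(D) = 0.8600 - 0.00840893 = 0.85159107
d1 = (ln(S_0'/K) + (r + sigma^2/2)*T) / (sigma*sqrt(T)) = -0.47210611
d2 = d1 - sigma*sqrt(T) = -0.68423815
exp(-rT) = 0.96271294
N(d1) = 0.31842552; N(d2) = 0.24691240
C = S_0' * N(d1) - K * exp(-rT) * N(d2) = 0.85159107 * 0.31842552 - 1.0000 * 0.96271294 * 0.24691240 = 0.0335


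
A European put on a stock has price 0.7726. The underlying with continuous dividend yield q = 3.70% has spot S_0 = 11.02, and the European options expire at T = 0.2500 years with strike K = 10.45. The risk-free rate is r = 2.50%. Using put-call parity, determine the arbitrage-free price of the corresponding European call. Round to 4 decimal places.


Answer: Call price = 1.3062

Derivation:
Put-call parity: C - P = S_0 * exp(-qT) - K * exp(-rT).
S_0 * exp(-qT) = 11.0200 * 0.99079265 = 10.91853500
K * exp(-rT) = 10.4500 * 0.99376949 = 10.38489118
C = P + S*exp(-qT) - K*exp(-rT)
C = 0.7726 + 10.91853500 - 10.38489118 = 1.3062


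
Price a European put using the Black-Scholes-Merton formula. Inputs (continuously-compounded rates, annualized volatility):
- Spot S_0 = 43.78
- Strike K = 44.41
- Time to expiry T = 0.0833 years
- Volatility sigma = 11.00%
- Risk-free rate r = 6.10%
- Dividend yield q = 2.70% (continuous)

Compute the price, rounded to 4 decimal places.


d1 = (ln(S/K) + (r - q + 0.5*sigma^2) * T) / (sigma * sqrt(T)) = -0.34494904
d2 = d1 - sigma * sqrt(T) = -0.37669695
exp(-rT) = 0.99493159; exp(-qT) = 0.99775343
P = K * exp(-rT) * N(-d2) - S_0 * exp(-qT) * N(-d1)
N(-d1) = 0.63493366; N(-d2) = 0.64680059
P = 44.4100 * 0.99493159 * 0.64680059 - 43.7800 * 0.99775343 * 0.63493366 = 0.8439

Answer: Price = 0.8439


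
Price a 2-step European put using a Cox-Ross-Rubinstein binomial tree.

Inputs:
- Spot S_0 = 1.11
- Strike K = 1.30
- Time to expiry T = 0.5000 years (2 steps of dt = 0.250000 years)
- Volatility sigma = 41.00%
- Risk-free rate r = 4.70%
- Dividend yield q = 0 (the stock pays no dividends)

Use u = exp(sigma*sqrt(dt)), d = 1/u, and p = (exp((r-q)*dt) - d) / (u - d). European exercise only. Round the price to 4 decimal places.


Answer: Price = V(0,0) = 0.2428

Derivation:
dt = T/N = 0.250000
u = exp(sigma*sqrt(dt)) = 1.227525; d = 1/u = 0.814647
p = (exp((r-q)*dt) - d) / (u - d) = 0.477555
Discount per step: exp(-r*dt) = 0.988319
Stock lattice S(k, i) with i counting down-moves:
  k=0: S(0,0) = 1.1100
  k=1: S(1,0) = 1.3626; S(1,1) = 0.9043
  k=2: S(2,0) = 1.6726; S(2,1) = 1.1100; S(2,2) = 0.7367
Terminal payoffs V(N, i) = max(K - S_T, 0):
  V(2,0) = 0.000000; V(2,1) = 0.190000; V(2,2) = 0.563348
Backward induction: V(k, i) = exp(-r*dt) * [p * V(k+1, i) + (1-p) * V(k+1, i+1)].
  V(1,0) = exp(-r*dt) * [p*0.000000 + (1-p)*0.190000] = 0.098105
  V(1,1) = exp(-r*dt) * [p*0.190000 + (1-p)*0.563348] = 0.380556
  V(0,0) = exp(-r*dt) * [p*0.098105 + (1-p)*0.380556] = 0.242800


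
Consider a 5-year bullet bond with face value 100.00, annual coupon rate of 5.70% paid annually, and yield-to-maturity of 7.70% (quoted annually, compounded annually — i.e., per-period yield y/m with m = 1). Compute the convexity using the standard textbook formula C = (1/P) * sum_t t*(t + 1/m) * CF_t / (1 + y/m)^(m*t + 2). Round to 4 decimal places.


Coupon per period c = face * coupon_rate / m = 5.700000
Periods per year m = 1; per-period yield y/m = 0.077000
Number of cashflows N = 5
Cashflows (t years, CF_t, discount factor 1/(1+y/m)^(m*t), PV):
  t = 1.0000: CF_t = 5.700000, DF = 0.928505, PV = 5.292479
  t = 2.0000: CF_t = 5.700000, DF = 0.862122, PV = 4.914094
  t = 3.0000: CF_t = 5.700000, DF = 0.800484, PV = 4.562761
  t = 4.0000: CF_t = 5.700000, DF = 0.743254, PV = 4.236547
  t = 5.0000: CF_t = 105.700000, DF = 0.690115, PV = 72.945158
Price P = sum_t PV_t = 91.951040
Convexity numerator sum_t t*(t + 1/m) * CF_t / (1+y/m)^(m*t + 2):
  t = 1.0000: term = 9.125523
  t = 2.0000: term = 25.419283
  t = 3.0000: term = 47.203868
  t = 4.0000: term = 73.048387
  t = 5.0000: term = 1886.628188
Convexity = (1/P) * sum = 2041.425248 / 91.951040 = 22.201220

Answer: Convexity = 22.2012


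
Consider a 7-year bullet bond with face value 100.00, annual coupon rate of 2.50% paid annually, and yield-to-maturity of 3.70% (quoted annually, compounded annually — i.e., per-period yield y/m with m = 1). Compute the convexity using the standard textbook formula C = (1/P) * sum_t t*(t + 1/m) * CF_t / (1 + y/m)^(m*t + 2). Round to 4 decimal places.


Answer: Convexity = 47.0078

Derivation:
Coupon per period c = face * coupon_rate / m = 2.500000
Periods per year m = 1; per-period yield y/m = 0.037000
Number of cashflows N = 7
Cashflows (t years, CF_t, discount factor 1/(1+y/m)^(m*t), PV):
  t = 1.0000: CF_t = 2.500000, DF = 0.964320, PV = 2.410800
  t = 2.0000: CF_t = 2.500000, DF = 0.929913, PV = 2.324783
  t = 3.0000: CF_t = 2.500000, DF = 0.896734, PV = 2.241835
  t = 4.0000: CF_t = 2.500000, DF = 0.864739, PV = 2.161847
  t = 5.0000: CF_t = 2.500000, DF = 0.833885, PV = 2.084713
  t = 6.0000: CF_t = 2.500000, DF = 0.804132, PV = 2.010331
  t = 7.0000: CF_t = 102.500000, DF = 0.775441, PV = 79.482693
Price P = sum_t PV_t = 92.717002
Convexity numerator sum_t t*(t + 1/m) * CF_t / (1+y/m)^(m*t + 2):
  t = 1.0000: term = 4.483671
  t = 2.0000: term = 12.971083
  t = 3.0000: term = 25.016553
  t = 4.0000: term = 40.206611
  t = 5.0000: term = 58.158068
  t = 6.0000: term = 78.516196
  t = 7.0000: term = 4139.072989
Convexity = (1/P) * sum = 4358.425170 / 92.717002 = 47.007831


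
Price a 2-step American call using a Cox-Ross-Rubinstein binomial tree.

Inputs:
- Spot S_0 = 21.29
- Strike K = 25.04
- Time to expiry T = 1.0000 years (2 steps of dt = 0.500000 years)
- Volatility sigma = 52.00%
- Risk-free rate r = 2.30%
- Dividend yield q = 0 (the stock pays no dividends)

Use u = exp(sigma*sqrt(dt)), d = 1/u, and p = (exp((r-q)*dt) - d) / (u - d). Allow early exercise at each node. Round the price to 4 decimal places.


dt = T/N = 0.500000
u = exp(sigma*sqrt(dt)) = 1.444402; d = 1/u = 0.692328
p = (exp((r-q)*dt) - d) / (u - d) = 0.424477
Discount per step: exp(-r*dt) = 0.988566
Stock lattice S(k, i) with i counting down-moves:
  k=0: S(0,0) = 21.2900
  k=1: S(1,0) = 30.7513; S(1,1) = 14.7397
  k=2: S(2,0) = 44.4173; S(2,1) = 21.2900; S(2,2) = 10.2047
Terminal payoffs V(N, i) = max(S_T - K, 0):
  V(2,0) = 19.377278; V(2,1) = 0.000000; V(2,2) = 0.000000
Backward induction: V(k, i) = exp(-r*dt) * [p * V(k+1, i) + (1-p) * V(k+1, i+1)]; then take max(V_cont, immediate exercise) for American.
  V(1,0) = exp(-r*dt) * [p*19.377278 + (1-p)*0.000000] = 8.131166; exercise = 5.711323; V(1,0) = max -> 8.131166
  V(1,1) = exp(-r*dt) * [p*0.000000 + (1-p)*0.000000] = 0.000000; exercise = 0.000000; V(1,1) = max -> 0.000000
  V(0,0) = exp(-r*dt) * [p*8.131166 + (1-p)*0.000000] = 3.412030; exercise = 0.000000; V(0,0) = max -> 3.412030

Answer: Price = V(0,0) = 3.4120


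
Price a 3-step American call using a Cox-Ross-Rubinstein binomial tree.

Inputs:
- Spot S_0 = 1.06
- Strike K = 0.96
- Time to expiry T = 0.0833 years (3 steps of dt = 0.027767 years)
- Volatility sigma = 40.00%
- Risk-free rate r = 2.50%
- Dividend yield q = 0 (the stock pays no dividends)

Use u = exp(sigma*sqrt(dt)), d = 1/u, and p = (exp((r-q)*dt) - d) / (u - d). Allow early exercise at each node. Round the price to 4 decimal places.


Answer: Price = V(0,0) = 0.1143

Derivation:
dt = T/N = 0.027767
u = exp(sigma*sqrt(dt)) = 1.068925; d = 1/u = 0.935519
p = (exp((r-q)*dt) - d) / (u - d) = 0.488548
Discount per step: exp(-r*dt) = 0.999306
Stock lattice S(k, i) with i counting down-moves:
  k=0: S(0,0) = 1.0600
  k=1: S(1,0) = 1.1331; S(1,1) = 0.9917
  k=2: S(2,0) = 1.2112; S(2,1) = 1.0600; S(2,2) = 0.9277
  k=3: S(3,0) = 1.2946; S(3,1) = 1.1331; S(3,2) = 0.9917; S(3,3) = 0.8679
Terminal payoffs V(N, i) = max(S_T - K, 0):
  V(3,0) = 0.334635; V(3,1) = 0.173060; V(3,2) = 0.031651; V(3,3) = 0.000000
Backward induction: V(k, i) = exp(-r*dt) * [p * V(k+1, i) + (1-p) * V(k+1, i+1)]; then take max(V_cont, immediate exercise) for American.
  V(2,0) = exp(-r*dt) * [p*0.334635 + (1-p)*0.173060] = 0.251823; exercise = 0.251156; V(2,0) = max -> 0.251823
  V(2,1) = exp(-r*dt) * [p*0.173060 + (1-p)*0.031651] = 0.100666; exercise = 0.100000; V(2,1) = max -> 0.100666
  V(2,2) = exp(-r*dt) * [p*0.031651 + (1-p)*0.000000] = 0.015452; exercise = 0.000000; V(2,2) = max -> 0.015452
  V(1,0) = exp(-r*dt) * [p*0.251823 + (1-p)*0.100666] = 0.174392; exercise = 0.173060; V(1,0) = max -> 0.174392
  V(1,1) = exp(-r*dt) * [p*0.100666 + (1-p)*0.015452] = 0.057044; exercise = 0.031651; V(1,1) = max -> 0.057044
  V(0,0) = exp(-r*dt) * [p*0.174392 + (1-p)*0.057044] = 0.114295; exercise = 0.100000; V(0,0) = max -> 0.114295


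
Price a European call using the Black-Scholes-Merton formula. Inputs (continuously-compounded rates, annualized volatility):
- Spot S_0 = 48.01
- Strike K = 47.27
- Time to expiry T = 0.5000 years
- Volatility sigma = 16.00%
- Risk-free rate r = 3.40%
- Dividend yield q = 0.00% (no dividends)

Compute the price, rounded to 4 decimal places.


d1 = (ln(S/K) + (r - q + 0.5*sigma^2) * T) / (sigma * sqrt(T)) = 0.34412658
d2 = d1 - sigma * sqrt(T) = 0.23098949
exp(-rT) = 0.98314368; exp(-qT) = 1.00000000
C = S_0 * exp(-qT) * N(d1) - K * exp(-rT) * N(d2)
N(d1) = 0.63462445; N(d2) = 0.59133852
C = 48.0100 * 1.00000000 * 0.63462445 - 47.2700 * 0.98314368 * 0.59133852 = 2.9869

Answer: Price = 2.9869


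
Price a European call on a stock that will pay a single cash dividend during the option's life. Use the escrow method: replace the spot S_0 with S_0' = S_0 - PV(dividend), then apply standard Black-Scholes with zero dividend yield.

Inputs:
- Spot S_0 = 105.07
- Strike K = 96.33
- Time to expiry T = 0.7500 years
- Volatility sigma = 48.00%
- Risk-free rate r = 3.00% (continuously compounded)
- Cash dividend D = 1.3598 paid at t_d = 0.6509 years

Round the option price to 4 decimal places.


PV(D) = D * exp(-r * t_d) = 1.3598 * 0.98066242 = 1.33350475
S_0' = S_0 - PV(D) = 105.0700 - 1.33350475 = 103.73649525
d1 = (ln(S_0'/K) + (r + sigma^2/2)*T) / (sigma*sqrt(T)) = 0.44016749
d2 = d1 - sigma*sqrt(T) = 0.02447529
exp(-rT) = 0.97775124
N(d1) = 0.67009210; N(d2) = 0.50976325
C = S_0' * N(d1) - K * exp(-rT) * N(d2) = 103.73649525 * 0.67009210 - 96.3300 * 0.97775124 * 0.50976325 = 21.5000

Answer: Price = 21.5000


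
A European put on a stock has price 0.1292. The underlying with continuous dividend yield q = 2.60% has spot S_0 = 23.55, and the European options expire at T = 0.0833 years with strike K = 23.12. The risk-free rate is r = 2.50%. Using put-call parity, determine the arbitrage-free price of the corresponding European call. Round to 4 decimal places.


Answer: Call price = 0.5563

Derivation:
Put-call parity: C - P = S_0 * exp(-qT) - K * exp(-rT).
S_0 * exp(-qT) = 23.5500 * 0.99783654 = 23.49905060
K * exp(-rT) = 23.1200 * 0.99791967 = 23.07190270
C = P + S*exp(-qT) - K*exp(-rT)
C = 0.1292 + 23.49905060 - 23.07190270 = 0.5563


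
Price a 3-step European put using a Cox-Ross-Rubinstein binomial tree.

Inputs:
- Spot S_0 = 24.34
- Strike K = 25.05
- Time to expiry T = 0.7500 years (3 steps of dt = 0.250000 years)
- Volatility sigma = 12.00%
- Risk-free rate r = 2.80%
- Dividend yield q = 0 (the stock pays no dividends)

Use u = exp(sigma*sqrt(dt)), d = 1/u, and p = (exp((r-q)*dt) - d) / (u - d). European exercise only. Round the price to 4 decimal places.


dt = T/N = 0.250000
u = exp(sigma*sqrt(dt)) = 1.061837; d = 1/u = 0.941765
p = (exp((r-q)*dt) - d) / (u - d) = 0.543507
Discount per step: exp(-r*dt) = 0.993024
Stock lattice S(k, i) with i counting down-moves:
  k=0: S(0,0) = 24.3400
  k=1: S(1,0) = 25.8451; S(1,1) = 22.9225
  k=2: S(2,0) = 27.4433; S(2,1) = 24.3400; S(2,2) = 21.5876
  k=3: S(3,0) = 29.1403; S(3,1) = 25.8451; S(3,2) = 22.9225; S(3,3) = 20.3305
Terminal payoffs V(N, i) = max(K - S_T, 0):
  V(3,0) = 0.000000; V(3,1) = 0.000000; V(3,2) = 2.127451; V(3,3) = 4.719523
Backward induction: V(k, i) = exp(-r*dt) * [p * V(k+1, i) + (1-p) * V(k+1, i+1)].
  V(2,0) = exp(-r*dt) * [p*0.000000 + (1-p)*0.000000] = 0.000000
  V(2,1) = exp(-r*dt) * [p*0.000000 + (1-p)*2.127451] = 0.964391
  V(2,2) = exp(-r*dt) * [p*2.127451 + (1-p)*4.719523] = 3.287619
  V(1,0) = exp(-r*dt) * [p*0.000000 + (1-p)*0.964391] = 0.437167
  V(1,1) = exp(-r*dt) * [p*0.964391 + (1-p)*3.287619] = 2.010803
  V(0,0) = exp(-r*dt) * [p*0.437167 + (1-p)*2.010803] = 1.147459

Answer: Price = V(0,0) = 1.1475


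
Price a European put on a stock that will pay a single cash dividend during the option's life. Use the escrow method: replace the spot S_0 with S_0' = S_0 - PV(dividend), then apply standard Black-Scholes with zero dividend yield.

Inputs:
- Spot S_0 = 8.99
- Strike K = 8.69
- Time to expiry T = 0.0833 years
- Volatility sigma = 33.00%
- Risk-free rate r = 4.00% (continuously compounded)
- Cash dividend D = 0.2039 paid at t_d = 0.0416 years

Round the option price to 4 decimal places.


PV(D) = D * exp(-r * t_d) = 0.2039 * 0.99833738 = 0.20356099
S_0' = S_0 - PV(D) = 8.9900 - 0.20356099 = 8.78643901
d1 = (ln(S_0'/K) + (r + sigma^2/2)*T) / (sigma*sqrt(T)) = 0.19848293
d2 = d1 - sigma*sqrt(T) = 0.10323919
exp(-rT) = 0.99667354
N(-d1) = 0.42133362; N(-d2) = 0.45888657
P = K * exp(-rT) * N(-d2) - S_0' * N(-d1) = 8.6900 * 0.99667354 * 0.45888657 - 8.78643901 * 0.42133362 = 0.2724

Answer: Price = 0.2724


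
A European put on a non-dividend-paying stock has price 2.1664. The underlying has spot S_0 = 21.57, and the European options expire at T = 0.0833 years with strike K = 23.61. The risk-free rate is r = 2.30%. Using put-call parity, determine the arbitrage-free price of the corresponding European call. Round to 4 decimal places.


Answer: Call price = 0.1716

Derivation:
Put-call parity: C - P = S_0 * exp(-qT) - K * exp(-rT).
S_0 * exp(-qT) = 21.5700 * 1.00000000 = 21.57000000
K * exp(-rT) = 23.6100 * 0.99808593 = 23.56480891
C = P + S*exp(-qT) - K*exp(-rT)
C = 2.1664 + 21.57000000 - 23.56480891 = 0.1716


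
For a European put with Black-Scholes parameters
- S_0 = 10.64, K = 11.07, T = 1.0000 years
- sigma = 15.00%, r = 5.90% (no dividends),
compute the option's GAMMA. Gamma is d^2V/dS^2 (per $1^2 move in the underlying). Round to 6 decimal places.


d1 = 0.2042115813; d2 = 0.0542115813
phi(d1) = 0.3907099859; exp(-qT) = 1.0000000000; exp(-rT) = 0.9427067692
Gamma = exp(-qT) * phi(d1) / (S * sigma * sqrt(T)) = 1.0000000000 * 0.3907099859 / (10.6400 * 0.1500 * 1.0000000000) = 0.244806

Answer: Gamma = 0.244806


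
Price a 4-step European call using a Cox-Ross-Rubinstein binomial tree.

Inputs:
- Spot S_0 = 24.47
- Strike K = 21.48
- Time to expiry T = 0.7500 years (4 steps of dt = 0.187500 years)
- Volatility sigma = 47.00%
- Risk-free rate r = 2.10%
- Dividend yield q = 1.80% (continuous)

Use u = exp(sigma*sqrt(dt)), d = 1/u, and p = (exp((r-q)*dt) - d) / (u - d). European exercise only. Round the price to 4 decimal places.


dt = T/N = 0.187500
u = exp(sigma*sqrt(dt)) = 1.225705; d = 1/u = 0.815857
p = (exp((r-q)*dt) - d) / (u - d) = 0.450669
Discount per step: exp(-r*dt) = 0.996070
Stock lattice S(k, i) with i counting down-moves:
  k=0: S(0,0) = 24.4700
  k=1: S(1,0) = 29.9930; S(1,1) = 19.9640
  k=2: S(2,0) = 36.7626; S(2,1) = 24.4700; S(2,2) = 16.2878
  k=3: S(3,0) = 45.0600; S(3,1) = 29.9930; S(3,2) = 19.9640; S(3,3) = 13.2885
  k=4: S(4,0) = 55.2303; S(4,1) = 36.7626; S(4,2) = 24.4700; S(4,3) = 16.2878; S(4,4) = 10.8415
Terminal payoffs V(N, i) = max(S_T - K, 0):
  V(4,0) = 33.750302; V(4,1) = 15.282556; V(4,2) = 2.990000; V(4,3) = 0.000000; V(4,4) = 0.000000
Backward induction: V(k, i) = exp(-r*dt) * [p * V(k+1, i) + (1-p) * V(k+1, i+1)].
  V(3,0) = exp(-r*dt) * [p*33.750302 + (1-p)*15.282556] = 23.512628
  V(3,1) = exp(-r*dt) * [p*15.282556 + (1-p)*2.990000] = 8.496350
  V(3,2) = exp(-r*dt) * [p*2.990000 + (1-p)*0.000000] = 1.342204
  V(3,3) = exp(-r*dt) * [p*0.000000 + (1-p)*0.000000] = 0.000000
  V(2,0) = exp(-r*dt) * [p*23.512628 + (1-p)*8.496350] = 15.203735
  V(2,1) = exp(-r*dt) * [p*8.496350 + (1-p)*1.342204] = 4.548410
  V(2,2) = exp(-r*dt) * [p*1.342204 + (1-p)*0.000000] = 0.602512
  V(1,0) = exp(-r*dt) * [p*15.203735 + (1-p)*4.548410] = 9.313687
  V(1,1) = exp(-r*dt) * [p*4.548410 + (1-p)*0.602512] = 2.371449
  V(0,0) = exp(-r*dt) * [p*9.313687 + (1-p)*2.371449] = 5.478484

Answer: Price = V(0,0) = 5.4785


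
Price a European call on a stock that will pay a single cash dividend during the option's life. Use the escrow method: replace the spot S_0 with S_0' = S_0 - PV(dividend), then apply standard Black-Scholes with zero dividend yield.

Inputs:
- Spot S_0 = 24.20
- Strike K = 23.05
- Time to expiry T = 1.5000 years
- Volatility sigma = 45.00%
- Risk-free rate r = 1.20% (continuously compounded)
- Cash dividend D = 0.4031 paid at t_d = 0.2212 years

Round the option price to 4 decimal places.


PV(D) = D * exp(-r * t_d) = 0.4031 * 0.99734912 = 0.40203143
S_0' = S_0 - PV(D) = 24.2000 - 0.40203143 = 23.79796857
d1 = (ln(S_0'/K) + (r + sigma^2/2)*T) / (sigma*sqrt(T)) = 0.36617051
d2 = d1 - sigma*sqrt(T) = -0.18496468
exp(-rT) = 0.98216103
N(d1) = 0.64288108; N(d2) = 0.42662837
C = S_0' * N(d1) - K * exp(-rT) * N(d2) = 23.79796857 * 0.64288108 - 23.0500 * 0.98216103 * 0.42662837 = 5.6409

Answer: Price = 5.6409


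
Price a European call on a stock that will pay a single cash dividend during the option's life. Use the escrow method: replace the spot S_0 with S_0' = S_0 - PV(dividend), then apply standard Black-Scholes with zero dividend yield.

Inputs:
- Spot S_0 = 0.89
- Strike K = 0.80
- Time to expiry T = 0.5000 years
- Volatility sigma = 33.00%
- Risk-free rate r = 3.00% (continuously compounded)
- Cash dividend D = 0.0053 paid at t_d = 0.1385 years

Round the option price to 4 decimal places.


PV(D) = D * exp(-r * t_d) = 0.0053 * 0.99585362 = 0.00527802
S_0' = S_0 - PV(D) = 0.8900 - 0.00527802 = 0.88472198
d1 = (ln(S_0'/K) + (r + sigma^2/2)*T) / (sigma*sqrt(T)) = 0.61234040
d2 = d1 - sigma*sqrt(T) = 0.37899516
exp(-rT) = 0.98511194
N(d1) = 0.72984372; N(d2) = 0.64765427
C = S_0' * N(d1) - K * exp(-rT) * N(d2) = 0.88472198 * 0.72984372 - 0.8000 * 0.98511194 * 0.64765427 = 0.1353

Answer: Price = 0.1353


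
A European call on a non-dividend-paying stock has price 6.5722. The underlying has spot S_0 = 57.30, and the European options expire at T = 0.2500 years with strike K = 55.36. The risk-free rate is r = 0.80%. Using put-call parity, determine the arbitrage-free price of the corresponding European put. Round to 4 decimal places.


Put-call parity: C - P = S_0 * exp(-qT) - K * exp(-rT).
S_0 * exp(-qT) = 57.3000 * 1.00000000 = 57.30000000
K * exp(-rT) = 55.3600 * 0.99800200 = 55.24939065
P = C - S*exp(-qT) + K*exp(-rT)
P = 6.5722 - 57.30000000 + 55.24939065 = 4.5216

Answer: Put price = 4.5216


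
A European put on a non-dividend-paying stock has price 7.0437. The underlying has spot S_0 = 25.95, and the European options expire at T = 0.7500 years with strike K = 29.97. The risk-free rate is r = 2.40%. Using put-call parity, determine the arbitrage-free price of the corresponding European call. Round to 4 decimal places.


Answer: Call price = 3.5583

Derivation:
Put-call parity: C - P = S_0 * exp(-qT) - K * exp(-rT).
S_0 * exp(-qT) = 25.9500 * 1.00000000 = 25.95000000
K * exp(-rT) = 29.9700 * 0.98216103 = 29.43536614
C = P + S*exp(-qT) - K*exp(-rT)
C = 7.0437 + 25.95000000 - 29.43536614 = 3.5583


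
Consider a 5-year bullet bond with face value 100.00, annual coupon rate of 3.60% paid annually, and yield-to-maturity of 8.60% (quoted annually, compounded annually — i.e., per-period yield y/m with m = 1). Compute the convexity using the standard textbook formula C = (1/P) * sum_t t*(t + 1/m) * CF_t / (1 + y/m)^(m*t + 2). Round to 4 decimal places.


Coupon per period c = face * coupon_rate / m = 3.600000
Periods per year m = 1; per-period yield y/m = 0.086000
Number of cashflows N = 5
Cashflows (t years, CF_t, discount factor 1/(1+y/m)^(m*t), PV):
  t = 1.0000: CF_t = 3.600000, DF = 0.920810, PV = 3.314917
  t = 2.0000: CF_t = 3.600000, DF = 0.847892, PV = 3.052410
  t = 3.0000: CF_t = 3.600000, DF = 0.780747, PV = 2.810690
  t = 4.0000: CF_t = 3.600000, DF = 0.718920, PV = 2.588113
  t = 5.0000: CF_t = 103.600000, DF = 0.661989, PV = 68.582076
Price P = sum_t PV_t = 80.348207
Convexity numerator sum_t t*(t + 1/m) * CF_t / (1+y/m)^(m*t + 2):
  t = 1.0000: term = 5.621381
  t = 2.0000: term = 15.528677
  t = 3.0000: term = 28.597931
  t = 4.0000: term = 43.888784
  t = 5.0000: term = 1744.505060
Convexity = (1/P) * sum = 1838.141832 / 80.348207 = 22.877198

Answer: Convexity = 22.8772
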